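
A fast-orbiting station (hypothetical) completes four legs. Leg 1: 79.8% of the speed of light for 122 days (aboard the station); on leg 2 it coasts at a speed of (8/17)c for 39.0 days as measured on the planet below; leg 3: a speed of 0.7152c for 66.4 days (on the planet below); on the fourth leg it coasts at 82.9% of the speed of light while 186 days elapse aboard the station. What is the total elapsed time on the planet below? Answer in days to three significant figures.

Leg 1: β = 0.798; γ = 1/√(1 − 0.798²) = 1/√0.3632 = 1.659; Δt_1 = 1.659 × 122 = 202.4 days.
Leg 2: 39.0 days is already measured on the planet below.
Leg 3: 66.4 days is already measured on the planet below.
Leg 4: β = 0.829; γ = 1/√(1 − 0.829²) = 1/√0.3128 = 1.788; Δt_4 = 1.788 × 186 = 332.6 days.
Total: 202.4 + 39.00 + 66.40 + 332.6 days.

Δt = 640 days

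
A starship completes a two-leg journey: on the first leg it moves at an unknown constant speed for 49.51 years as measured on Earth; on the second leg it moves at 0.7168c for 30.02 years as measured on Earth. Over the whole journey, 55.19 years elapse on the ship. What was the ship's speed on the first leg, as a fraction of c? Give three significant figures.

β = 0.722

Leg 1: speed unknown; τ_1 = 49.51/γ_1.
Leg 2: γ = 1/√(1 − 0.7168²) = 1/√0.4862 = 1.434; τ_2 = 30.02/1.434 = 20.93 years.
Total proper time: τ_1 + 20.93 = 55.19, so τ_1 = 55.19 − 20.93 = 34.26 years.
γ_1 = 49.51/34.26 = 1.445; β = √(1 − 1/γ²) = √0.5212.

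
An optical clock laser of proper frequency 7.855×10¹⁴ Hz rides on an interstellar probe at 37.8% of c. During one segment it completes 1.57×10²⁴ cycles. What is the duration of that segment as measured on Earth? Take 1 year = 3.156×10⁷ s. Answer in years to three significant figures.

Δt = 68.4 years

β = 0.378; γ = 1/√(1 − 0.378²) = 1/√0.8571 = 1.080
Proper time for N cycles: τ = N/f = 1.57×10²⁴/(7.855×10¹⁴) = 1.999×10⁹ s = 63.33 years.
Lab-frame duration Δt = γτ = 1.080 × 63.33 = 68.41 years.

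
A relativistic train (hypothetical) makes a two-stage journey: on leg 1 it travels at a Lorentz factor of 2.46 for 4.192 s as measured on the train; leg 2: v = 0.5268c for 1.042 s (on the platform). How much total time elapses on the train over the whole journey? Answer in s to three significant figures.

τ = 5.08 s

Leg 1: 4.192 s is already measured on the train.
Leg 2: γ = 1/√(1 − 0.5268²) = 1/√0.7225 = 1.176; τ_2 = 1.042/1.176 = 0.8857 s.
Total: 4.192 + 0.8857 s.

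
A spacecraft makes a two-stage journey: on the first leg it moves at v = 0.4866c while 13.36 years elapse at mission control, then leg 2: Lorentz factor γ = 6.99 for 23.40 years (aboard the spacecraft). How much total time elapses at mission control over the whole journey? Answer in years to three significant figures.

Δt = 177 years

Leg 1: 13.36 years is already measured at mission control.
Leg 2: γ = 6.99; Δt_2 = 6.990 × 23.40 = 163.6 years.
Total: 13.36 + 163.6 years.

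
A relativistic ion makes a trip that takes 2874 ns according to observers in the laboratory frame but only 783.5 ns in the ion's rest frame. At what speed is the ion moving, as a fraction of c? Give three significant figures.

β = 0.962

The proper time is measured in the ion's rest frame (both events occur at the ion's location); Δt is measured in the laboratory frame. γ = Δt/τ = 2874/783.5 = 3.668.
β = √(1 − 1/γ²) = √(1 − 0.07432) = √0.9257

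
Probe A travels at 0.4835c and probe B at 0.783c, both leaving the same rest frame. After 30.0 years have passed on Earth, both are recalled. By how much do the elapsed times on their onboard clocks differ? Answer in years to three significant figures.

A: γ = 1/√(1 − 0.4835²) = 1/√0.7662 = 1.142; τ_A = 30.0/1.142 = 26.26 years.
B: γ = 1/√(1 − 0.783²) = 1/√0.3869 = 1.608; τ_B = 30.0/1.608 = 18.66 years.

|τ_A − τ_B| = 7.60 years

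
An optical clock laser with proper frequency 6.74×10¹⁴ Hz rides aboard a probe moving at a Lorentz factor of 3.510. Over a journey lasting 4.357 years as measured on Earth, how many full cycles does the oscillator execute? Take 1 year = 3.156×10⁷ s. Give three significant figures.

N = 2.64×10²²

γ = 3.510
The oscillator's own cycle count is N = f × τ where τ is the proper time aboard the probe. τ = Δt/γ = 4.357/3.510 = 1.241 years = 3.918×10⁷ s.
N = 6.74×10¹⁴ × 3.918×10⁷ = 2.640×10²².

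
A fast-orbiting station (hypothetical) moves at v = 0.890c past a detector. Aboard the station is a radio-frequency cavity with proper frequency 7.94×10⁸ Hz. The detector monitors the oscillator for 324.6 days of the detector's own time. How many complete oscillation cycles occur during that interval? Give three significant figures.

N = 1.02×10¹⁶

γ = 1/√(1 − 0.890²) = 1/√0.2079 = 2.193
During 324.6 days of lab time, the oscillator's proper time advances by τ = Δt/γ = 324.6/2.193 = 148.0 days = 1.279×10⁷ s.
N = f × τ = 7.94×10⁸ × 1.279×10⁷ = 1.015×10¹⁶.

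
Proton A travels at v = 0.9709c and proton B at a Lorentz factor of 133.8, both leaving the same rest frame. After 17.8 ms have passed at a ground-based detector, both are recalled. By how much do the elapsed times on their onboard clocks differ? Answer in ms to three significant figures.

|τ_A − τ_B| = 4.13 ms

A: γ = 1/√(1 − 0.9709²) = 1/√0.05735 = 4.176; τ_A = 17.8/4.176 = 4.263 ms.
B: γ = 133.8; τ_B = 17.8/133.8 = 0.1330 ms.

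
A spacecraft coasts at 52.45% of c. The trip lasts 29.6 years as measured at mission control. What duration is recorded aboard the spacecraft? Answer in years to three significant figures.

τ = 25.2 years

β = 0.5245; γ = 1/√(1 − 0.5245²) = 1/√0.7249 = 1.175
The interval measured at mission control is the dilated one; the clock aboard the spacecraft measures the proper time τ = Δt/γ = 29.6/1.175 years.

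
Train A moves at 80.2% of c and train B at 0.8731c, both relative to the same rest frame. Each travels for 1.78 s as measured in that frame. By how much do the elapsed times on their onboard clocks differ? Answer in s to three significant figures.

|τ_A − τ_B| = 0.195 s

A: β = 0.802; γ = 1/√(1 − 0.802²) = 1/√0.3568 = 1.674; τ_A = 1.78/1.674 = 1.063 s.
B: γ = 1/√(1 − 0.8731²) = 1/√0.2377 = 2.051; τ_B = 1.78/2.051 = 0.8678 s.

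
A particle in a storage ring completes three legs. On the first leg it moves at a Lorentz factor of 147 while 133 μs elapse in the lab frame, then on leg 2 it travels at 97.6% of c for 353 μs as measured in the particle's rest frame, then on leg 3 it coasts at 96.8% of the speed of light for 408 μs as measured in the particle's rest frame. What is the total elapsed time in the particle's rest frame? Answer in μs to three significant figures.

τ = 762 μs

Leg 1: γ = 147; τ_1 = 133/147.0 = 0.9048 μs.
Leg 2: 353 μs is already measured in the particle's rest frame.
Leg 3: 408 μs is already measured in the particle's rest frame.
Total: 0.9048 + 353.0 + 408.0 μs.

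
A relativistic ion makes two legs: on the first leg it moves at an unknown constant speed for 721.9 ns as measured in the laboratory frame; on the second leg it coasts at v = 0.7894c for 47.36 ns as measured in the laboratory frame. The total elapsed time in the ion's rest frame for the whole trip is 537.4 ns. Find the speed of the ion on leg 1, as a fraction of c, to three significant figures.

Leg 1: speed unknown; τ_1 = 721.9/γ_1.
Leg 2: γ = 1/√(1 − 0.7894²) = 1/√0.3768 = 1.629; τ_2 = 47.36/1.629 = 29.07 ns.
Total proper time: τ_1 + 29.07 = 537.4, so τ_1 = 537.4 − 29.07 = 508.3 ns.
γ_1 = 721.9/508.3 = 1.420; β = √(1 − 1/γ²) = √0.5042.

β = 0.710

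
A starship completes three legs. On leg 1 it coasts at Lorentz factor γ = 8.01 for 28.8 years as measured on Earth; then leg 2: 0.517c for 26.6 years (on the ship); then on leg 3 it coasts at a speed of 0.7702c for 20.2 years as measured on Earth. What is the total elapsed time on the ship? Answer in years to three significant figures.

τ = 43.1 years

Leg 1: γ = 8.01; τ_1 = 28.8/8.010 = 3.596 years.
Leg 2: 26.6 years is already measured on the ship.
Leg 3: γ = 1/√(1 − 0.7702²) = 1/√0.4068 = 1.568; τ_3 = 20.2/1.568 = 12.88 years.
Total: 3.596 + 26.60 + 12.88 years.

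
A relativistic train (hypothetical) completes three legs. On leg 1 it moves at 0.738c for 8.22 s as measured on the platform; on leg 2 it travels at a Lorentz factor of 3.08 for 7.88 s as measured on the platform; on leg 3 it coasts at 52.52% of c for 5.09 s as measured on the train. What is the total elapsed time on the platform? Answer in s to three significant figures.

Leg 1: 8.22 s is already measured on the platform.
Leg 2: 7.88 s is already measured on the platform.
Leg 3: β = 0.5252; γ = 1/√(1 − 0.5252²) = 1/√0.7242 = 1.175; Δt_3 = 1.175 × 5.09 = 5.981 s.
Total: 8.220 + 7.880 + 5.981 s.

Δt = 22.1 s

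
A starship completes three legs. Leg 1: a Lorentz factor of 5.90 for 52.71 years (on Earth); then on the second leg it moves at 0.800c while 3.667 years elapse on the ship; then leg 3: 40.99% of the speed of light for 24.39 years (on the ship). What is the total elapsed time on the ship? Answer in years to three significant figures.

τ = 37.0 years

Leg 1: γ = 5.90; τ_1 = 52.71/5.900 = 8.934 years.
Leg 2: 3.667 years is already measured on the ship.
Leg 3: 24.39 years is already measured on the ship.
Total: 8.934 + 3.667 + 24.39 years.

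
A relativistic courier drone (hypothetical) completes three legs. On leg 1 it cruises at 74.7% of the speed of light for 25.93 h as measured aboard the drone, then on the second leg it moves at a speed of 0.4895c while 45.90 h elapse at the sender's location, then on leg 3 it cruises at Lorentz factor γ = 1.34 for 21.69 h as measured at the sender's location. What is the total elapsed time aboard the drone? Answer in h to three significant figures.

τ = 82.1 h

Leg 1: 25.93 h is already measured aboard the drone.
Leg 2: γ = 1/√(1 − 0.4895²) = 1/√0.7604 = 1.147; τ_2 = 45.90/1.147 = 40.02 h.
Leg 3: γ = 1.34; τ_3 = 21.69/1.340 = 16.19 h.
Total: 25.93 + 40.02 + 16.19 h.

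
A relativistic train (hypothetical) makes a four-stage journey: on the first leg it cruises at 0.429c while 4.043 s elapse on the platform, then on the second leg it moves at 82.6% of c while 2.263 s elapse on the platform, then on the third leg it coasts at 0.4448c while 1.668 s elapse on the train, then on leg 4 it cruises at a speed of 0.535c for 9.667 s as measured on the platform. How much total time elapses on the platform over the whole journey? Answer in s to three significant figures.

Δt = 17.8 s

Leg 1: 4.043 s is already measured on the platform.
Leg 2: 2.263 s is already measured on the platform.
Leg 3: γ = 1/√(1 − 0.4448²) = 1/√0.8022 = 1.117; Δt_3 = 1.117 × 1.668 = 1.862 s.
Leg 4: 9.667 s is already measured on the platform.
Total: 4.043 + 2.263 + 1.862 + 9.667 s.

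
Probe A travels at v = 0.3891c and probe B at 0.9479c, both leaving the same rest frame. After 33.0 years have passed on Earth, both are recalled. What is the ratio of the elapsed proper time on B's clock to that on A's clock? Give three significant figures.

τ_B/τ_A = 0.346

A: γ = 1/√(1 − 0.3891²) = 1/√0.8486 = 1.086. B: γ = 1/√(1 − 0.9479²) = 1/√0.1015 = 3.139.
τ_A/τ_B = γ_B/γ_A = 3.139/1.086 = 2.892, so τ_B/τ_A = 0.3458.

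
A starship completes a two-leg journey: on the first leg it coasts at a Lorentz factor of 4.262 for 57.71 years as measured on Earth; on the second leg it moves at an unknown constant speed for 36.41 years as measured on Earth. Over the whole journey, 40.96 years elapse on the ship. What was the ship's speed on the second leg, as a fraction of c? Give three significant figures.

β = 0.658

Leg 1: γ = 4.262; τ_1 = 57.71/4.262 = 13.54 years.
Leg 2: speed unknown; τ_2 = 36.41/γ_2.
Total proper time: 13.54 + τ_2 = 40.96, so τ_2 = 40.96 − 13.54 = 27.42 years.
γ_2 = 36.41/27.42 = 1.328; β = √(1 − 1/γ²) = √0.4329.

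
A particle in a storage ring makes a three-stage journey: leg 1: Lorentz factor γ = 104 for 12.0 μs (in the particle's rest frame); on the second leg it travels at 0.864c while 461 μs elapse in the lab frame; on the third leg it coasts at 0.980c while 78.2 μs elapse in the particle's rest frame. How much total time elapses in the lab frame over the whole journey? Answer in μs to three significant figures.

Leg 1: γ = 104; Δt_1 = 104.0 × 12.0 = 1248 μs.
Leg 2: 461 μs is already measured in the lab frame.
Leg 3: γ = 1/√(1 − 0.980²) = 1/√0.03960 = 5.025; Δt_3 = 5.025 × 78.2 = 393.0 μs.
Total: 1248 + 461.0 + 393.0 μs.

Δt = 2100 μs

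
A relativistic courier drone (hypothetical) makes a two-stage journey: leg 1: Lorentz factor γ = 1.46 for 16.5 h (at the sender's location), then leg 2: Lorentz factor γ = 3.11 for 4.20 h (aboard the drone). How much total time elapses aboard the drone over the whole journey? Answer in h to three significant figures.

Leg 1: γ = 1.46; τ_1 = 16.5/1.460 = 11.30 h.
Leg 2: 4.20 h is already measured aboard the drone.
Total: 11.30 + 4.200 h.

τ = 15.5 h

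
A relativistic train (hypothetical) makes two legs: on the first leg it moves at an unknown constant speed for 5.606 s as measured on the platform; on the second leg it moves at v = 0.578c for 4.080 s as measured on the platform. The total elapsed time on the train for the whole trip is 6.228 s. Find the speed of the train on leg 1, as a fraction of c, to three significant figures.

β = 0.856

Leg 1: speed unknown; τ_1 = 5.606/γ_1.
Leg 2: γ = 1/√(1 − 0.578²) = 1/√0.6659 = 1.225; τ_2 = 4.080/1.225 = 3.329 s.
Total proper time: τ_1 + 3.329 = 6.228, so τ_1 = 6.228 − 3.329 = 2.899 s.
γ_1 = 5.606/2.899 = 1.934; β = √(1 − 1/γ²) = √0.7327.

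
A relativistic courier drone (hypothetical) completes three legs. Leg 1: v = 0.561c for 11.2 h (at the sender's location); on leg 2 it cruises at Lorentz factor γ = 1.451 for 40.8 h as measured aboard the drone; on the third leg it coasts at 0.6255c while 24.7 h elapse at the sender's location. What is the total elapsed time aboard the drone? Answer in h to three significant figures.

Leg 1: γ = 1/√(1 − 0.561²) = 1/√0.6853 = 1.208; τ_1 = 11.2/1.208 = 9.272 h.
Leg 2: 40.8 h is already measured aboard the drone.
Leg 3: γ = 1/√(1 − 0.6255²) = 1/√0.6087 = 1.282; τ_3 = 24.7/1.282 = 19.27 h.
Total: 9.272 + 40.80 + 19.27 h.

τ = 69.3 h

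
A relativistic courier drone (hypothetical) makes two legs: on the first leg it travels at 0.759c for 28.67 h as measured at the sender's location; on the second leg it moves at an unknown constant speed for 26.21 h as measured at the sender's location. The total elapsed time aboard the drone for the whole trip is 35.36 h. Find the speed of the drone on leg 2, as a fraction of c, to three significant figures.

Leg 1: γ = 1/√(1 − 0.759²) = 1/√0.4239 = 1.536; τ_1 = 28.67/1.536 = 18.67 h.
Leg 2: speed unknown; τ_2 = 26.21/γ_2.
Total proper time: 18.67 + τ_2 = 35.36, so τ_2 = 35.36 − 18.67 = 16.69 h.
γ_2 = 26.21/16.69 = 1.570; β = √(1 − 1/γ²) = √0.5944.

β = 0.771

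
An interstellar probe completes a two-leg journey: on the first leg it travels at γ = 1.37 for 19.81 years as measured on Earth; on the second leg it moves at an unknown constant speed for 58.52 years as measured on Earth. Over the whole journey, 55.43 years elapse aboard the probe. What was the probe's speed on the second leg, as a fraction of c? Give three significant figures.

β = 0.714

Leg 1: γ = 1.37; τ_1 = 19.81/1.370 = 14.46 years.
Leg 2: speed unknown; τ_2 = 58.52/γ_2.
Total proper time: 14.46 + τ_2 = 55.43, so τ_2 = 55.43 − 14.46 = 40.97 years.
γ_2 = 58.52/40.97 = 1.428; β = √(1 − 1/γ²) = √0.5099.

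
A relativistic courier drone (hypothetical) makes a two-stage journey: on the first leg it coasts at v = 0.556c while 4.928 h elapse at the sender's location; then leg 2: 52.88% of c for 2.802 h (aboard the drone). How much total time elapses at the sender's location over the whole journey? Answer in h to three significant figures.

Leg 1: 4.928 h is already measured at the sender's location.
Leg 2: β = 0.5288; γ = 1/√(1 − 0.5288²) = 1/√0.7204 = 1.178; Δt_2 = 1.178 × 2.802 = 3.301 h.
Total: 4.928 + 3.301 h.

Δt = 8.23 h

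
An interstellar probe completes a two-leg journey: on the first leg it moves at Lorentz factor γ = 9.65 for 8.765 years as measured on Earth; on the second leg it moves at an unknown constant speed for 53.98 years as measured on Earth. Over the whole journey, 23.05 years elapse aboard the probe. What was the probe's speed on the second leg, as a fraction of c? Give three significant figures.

β = 0.912

Leg 1: γ = 9.65; τ_1 = 8.765/9.650 = 0.9083 years.
Leg 2: speed unknown; τ_2 = 53.98/γ_2.
Total proper time: 0.9083 + τ_2 = 23.05, so τ_2 = 23.05 − 0.9083 = 22.14 years.
γ_2 = 53.98/22.14 = 2.438; β = √(1 − 1/γ²) = √0.8317.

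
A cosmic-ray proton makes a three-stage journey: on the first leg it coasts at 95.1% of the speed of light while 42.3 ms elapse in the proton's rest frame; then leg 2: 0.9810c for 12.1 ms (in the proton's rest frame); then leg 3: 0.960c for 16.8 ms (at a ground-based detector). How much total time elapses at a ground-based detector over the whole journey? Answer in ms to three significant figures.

Leg 1: β = 0.951; γ = 1/√(1 − 0.951²) = 1/√0.09560 = 3.234; Δt_1 = 3.234 × 42.3 = 136.8 ms.
Leg 2: γ = 1/√(1 − 0.9810²) = 1/√0.03764 = 5.154; Δt_2 = 5.154 × 12.1 = 62.37 ms.
Leg 3: 16.8 ms is already measured at a ground-based detector.
Total: 136.8 + 62.37 + 16.80 ms.

Δt = 216 ms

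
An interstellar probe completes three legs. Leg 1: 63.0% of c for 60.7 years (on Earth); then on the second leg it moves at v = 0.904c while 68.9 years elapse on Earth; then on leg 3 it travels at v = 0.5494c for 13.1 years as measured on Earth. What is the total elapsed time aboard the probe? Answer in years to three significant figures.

τ = 87.5 years

Leg 1: β = 0.630; γ = 1/√(1 − 0.630²) = 1/√0.6031 = 1.288; τ_1 = 60.7/1.288 = 47.14 years.
Leg 2: γ = 1/√(1 − 0.904²) = 1/√0.1828 = 2.339; τ_2 = 68.9/2.339 = 29.46 years.
Leg 3: γ = 1/√(1 − 0.5494²) = 1/√0.6982 = 1.197; τ_3 = 13.1/1.197 = 10.95 years.
Total: 47.14 + 29.46 + 10.95 years.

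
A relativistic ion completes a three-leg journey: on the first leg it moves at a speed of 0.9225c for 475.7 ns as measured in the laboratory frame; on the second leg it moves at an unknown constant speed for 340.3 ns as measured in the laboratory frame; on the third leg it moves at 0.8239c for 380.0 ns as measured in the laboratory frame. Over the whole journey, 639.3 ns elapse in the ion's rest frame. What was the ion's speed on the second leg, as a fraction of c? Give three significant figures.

β = 0.708

Leg 1: γ = 1/√(1 − 0.9225²) = 1/√0.1490 = 2.591; τ_1 = 475.7/2.591 = 183.6 ns.
Leg 2: speed unknown; τ_2 = 340.3/γ_2.
Leg 3: γ = 1/√(1 − 0.8239²) = 1/√0.3212 = 1.764; τ_3 = 380.0/1.764 = 215.4 ns.
Total proper time: 183.6 + τ_2 + 215.4 = 639.3, so τ_2 = 639.3 − 399.0 = 240.3 ns.
γ_2 = 340.3/240.3 = 1.416; β = √(1 − 1/γ²) = √0.5013.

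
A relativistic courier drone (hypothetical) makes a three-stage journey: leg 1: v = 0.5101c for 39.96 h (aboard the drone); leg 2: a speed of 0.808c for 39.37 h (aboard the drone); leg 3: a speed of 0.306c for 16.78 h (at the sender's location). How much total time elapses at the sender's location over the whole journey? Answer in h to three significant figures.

Δt = 130 h

Leg 1: γ = 1/√(1 − 0.5101²) = 1/√0.7398 = 1.163; Δt_1 = 1.163 × 39.96 = 46.46 h.
Leg 2: γ = 1/√(1 − 0.808²) = 1/√0.3471 = 1.697; Δt_2 = 1.697 × 39.37 = 66.82 h.
Leg 3: 16.78 h is already measured at the sender's location.
Total: 46.46 + 66.82 + 16.78 h.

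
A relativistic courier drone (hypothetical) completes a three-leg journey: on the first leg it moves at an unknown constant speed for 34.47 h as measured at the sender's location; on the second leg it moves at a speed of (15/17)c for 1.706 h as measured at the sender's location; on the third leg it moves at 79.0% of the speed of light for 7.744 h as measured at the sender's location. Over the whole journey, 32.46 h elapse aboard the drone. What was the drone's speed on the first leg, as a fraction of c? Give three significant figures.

Leg 1: speed unknown; τ_1 = 34.47/γ_1.
Leg 2: γ = 1/√(1 − (15/17)²) = 17/8 = 2.125; τ_2 = 1.706/2.125 = 0.8028 h.
Leg 3: β = 0.790; γ = 1/√(1 − 0.790²) = 1/√0.3759 = 1.631; τ_3 = 7.744/1.631 = 4.748 h.
Total proper time: τ_1 + 0.8028 + 4.748 = 32.46, so τ_1 = 32.46 − 5.551 = 26.91 h.
γ_1 = 34.47/26.91 = 1.281; β = √(1 − 1/γ²) = √0.3906.

β = 0.625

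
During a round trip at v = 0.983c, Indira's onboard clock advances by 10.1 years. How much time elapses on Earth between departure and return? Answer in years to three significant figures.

γ = 1/√(1 − 0.983²) = 1/√0.03371 = 5.446
Earth-frame duration is the dilated interval: Δt = γτ = 5.446 × 10.1 years.

Δt = 55.0 years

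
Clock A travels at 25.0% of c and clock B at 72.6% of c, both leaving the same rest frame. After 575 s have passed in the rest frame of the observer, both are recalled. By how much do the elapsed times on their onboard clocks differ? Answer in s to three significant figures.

A: β = 0.250; γ = 1/√(1 − 0.250²) = 1/√0.9375 = 1.033; τ_A = 575/1.033 = 556.7 s.
B: β = 0.726; γ = 1/√(1 − 0.726²) = 1/√0.4729 = 1.454; τ_B = 575/1.454 = 395.4 s.

|τ_A − τ_B| = 161 s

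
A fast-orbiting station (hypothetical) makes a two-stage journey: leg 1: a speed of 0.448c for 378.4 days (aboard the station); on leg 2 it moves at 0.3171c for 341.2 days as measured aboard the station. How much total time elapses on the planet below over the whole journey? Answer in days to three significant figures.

Leg 1: γ = 1/√(1 − 0.448²) = 1/√0.7993 = 1.119; Δt_1 = 1.119 × 378.4 = 423.3 days.
Leg 2: γ = 1/√(1 − 0.3171²) = 1/√0.8994 = 1.054; Δt_2 = 1.054 × 341.2 = 359.8 days.
Total: 423.3 + 359.8 days.

Δt = 783 days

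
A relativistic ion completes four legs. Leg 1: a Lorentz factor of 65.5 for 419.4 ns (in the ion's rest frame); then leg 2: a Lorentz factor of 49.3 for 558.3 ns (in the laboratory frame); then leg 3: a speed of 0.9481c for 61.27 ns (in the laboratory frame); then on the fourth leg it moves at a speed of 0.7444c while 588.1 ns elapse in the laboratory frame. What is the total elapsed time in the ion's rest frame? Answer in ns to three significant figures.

Leg 1: 419.4 ns is already measured in the ion's rest frame.
Leg 2: γ = 49.3; τ_2 = 558.3/49.30 = 11.32 ns.
Leg 3: γ = 1/√(1 − 0.9481²) = 1/√0.1011 = 3.145; τ_3 = 61.27/3.145 = 19.48 ns.
Leg 4: γ = 1/√(1 − 0.7444²) = 1/√0.4459 = 1.498; τ_4 = 588.1/1.498 = 392.7 ns.
Total: 419.4 + 11.32 + 19.48 + 392.7 ns.

τ = 843 ns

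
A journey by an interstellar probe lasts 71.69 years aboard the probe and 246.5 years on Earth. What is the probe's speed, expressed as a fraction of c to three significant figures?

The proper time is measured aboard the probe (both events occur at the probe's location); Δt is measured on Earth. γ = Δt/τ = 246.5/71.69 = 3.438.
β = √(1 − 1/γ²) = √(1 − 0.08458) = √0.9154

β = 0.957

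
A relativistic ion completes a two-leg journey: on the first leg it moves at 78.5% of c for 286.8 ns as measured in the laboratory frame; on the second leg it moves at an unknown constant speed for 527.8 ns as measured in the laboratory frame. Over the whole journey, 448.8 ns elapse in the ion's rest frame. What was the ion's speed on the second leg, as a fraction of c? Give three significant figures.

β = 0.858

Leg 1: β = 0.785; γ = 1/√(1 − 0.785²) = 1/√0.3838 = 1.614; τ_1 = 286.8/1.614 = 177.7 ns.
Leg 2: speed unknown; τ_2 = 527.8/γ_2.
Total proper time: 177.7 + τ_2 = 448.8, so τ_2 = 448.8 − 177.7 = 271.1 ns.
γ_2 = 527.8/271.1 = 1.947; β = √(1 − 1/γ²) = √0.7361.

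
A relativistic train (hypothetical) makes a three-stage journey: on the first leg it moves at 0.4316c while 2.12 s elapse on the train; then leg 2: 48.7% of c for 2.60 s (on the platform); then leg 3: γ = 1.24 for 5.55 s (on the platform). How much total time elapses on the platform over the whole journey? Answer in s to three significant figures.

Leg 1: γ = 1/√(1 − 0.4316²) = 1/√0.8137 = 1.109; Δt_1 = 1.109 × 2.12 = 2.350 s.
Leg 2: 2.60 s is already measured on the platform.
Leg 3: 5.55 s is already measured on the platform.
Total: 2.350 + 2.600 + 5.550 s.

Δt = 10.5 s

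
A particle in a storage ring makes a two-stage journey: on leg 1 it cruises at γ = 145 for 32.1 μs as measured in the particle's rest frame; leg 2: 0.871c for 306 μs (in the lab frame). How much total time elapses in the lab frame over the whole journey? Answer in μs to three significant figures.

Leg 1: γ = 145; Δt_1 = 145.0 × 32.1 = 4654 μs.
Leg 2: 306 μs is already measured in the lab frame.
Total: 4654 + 306.0 μs.

Δt = 4960 μs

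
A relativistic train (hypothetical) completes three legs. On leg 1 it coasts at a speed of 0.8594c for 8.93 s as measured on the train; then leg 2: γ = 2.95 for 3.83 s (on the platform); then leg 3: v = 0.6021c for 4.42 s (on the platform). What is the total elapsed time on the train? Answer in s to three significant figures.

τ = 13.8 s

Leg 1: 8.93 s is already measured on the train.
Leg 2: γ = 2.95; τ_2 = 3.83/2.950 = 1.298 s.
Leg 3: γ = 1/√(1 − 0.6021²) = 1/√0.6375 = 1.252; τ_3 = 4.42/1.252 = 3.529 s.
Total: 8.930 + 1.298 + 3.529 s.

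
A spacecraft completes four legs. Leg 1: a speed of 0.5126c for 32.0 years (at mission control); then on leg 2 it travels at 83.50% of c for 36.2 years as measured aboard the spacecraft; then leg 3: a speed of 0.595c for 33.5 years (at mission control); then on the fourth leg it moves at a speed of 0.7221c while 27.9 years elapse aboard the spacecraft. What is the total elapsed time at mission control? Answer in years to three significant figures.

Leg 1: 32.0 years is already measured at mission control.
Leg 2: β = 0.8350; γ = 1/√(1 − 0.8350²) = 1/√0.3028 = 1.817; Δt_2 = 1.817 × 36.2 = 65.79 years.
Leg 3: 33.5 years is already measured at mission control.
Leg 4: γ = 1/√(1 − 0.7221²) = 1/√0.4786 = 1.446; Δt_4 = 1.446 × 27.9 = 40.33 years.
Total: 32.00 + 65.79 + 33.50 + 40.33 years.

Δt = 172 years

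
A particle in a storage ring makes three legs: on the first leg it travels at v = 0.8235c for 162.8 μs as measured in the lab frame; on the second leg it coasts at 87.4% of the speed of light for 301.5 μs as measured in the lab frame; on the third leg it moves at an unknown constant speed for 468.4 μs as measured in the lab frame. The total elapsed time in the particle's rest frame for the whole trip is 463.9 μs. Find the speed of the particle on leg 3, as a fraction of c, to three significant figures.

β = 0.877

Leg 1: γ = 1/√(1 − 0.8235²) = 1/√0.3218 = 1.763; τ_1 = 162.8/1.763 = 92.36 μs.
Leg 2: β = 0.874; γ = 1/√(1 − 0.874²) = 1/√0.2361 = 2.058; τ_2 = 301.5/2.058 = 146.5 μs.
Leg 3: speed unknown; τ_3 = 468.4/γ_3.
Total proper time: 92.36 + 146.5 + τ_3 = 463.9, so τ_3 = 463.9 − 238.9 = 225.0 μs.
γ_3 = 468.4/225.0 = 2.081; β = √(1 − 1/γ²) = √0.7692.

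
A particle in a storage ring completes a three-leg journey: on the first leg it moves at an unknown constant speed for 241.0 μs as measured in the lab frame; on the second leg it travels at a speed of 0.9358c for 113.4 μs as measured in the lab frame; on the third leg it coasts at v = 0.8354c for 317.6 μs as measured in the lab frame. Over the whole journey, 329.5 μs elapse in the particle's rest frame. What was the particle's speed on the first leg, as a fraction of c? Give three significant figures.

β = 0.879

Leg 1: speed unknown; τ_1 = 241.0/γ_1.
Leg 2: γ = 1/√(1 − 0.9358²) = 1/√0.1243 = 2.837; τ_2 = 113.4/2.837 = 39.98 μs.
Leg 3: γ = 1/√(1 − 0.8354²) = 1/√0.3021 = 1.819; τ_3 = 317.6/1.819 = 174.6 μs.
Total proper time: τ_1 + 39.98 + 174.6 = 329.5, so τ_1 = 329.5 − 214.5 = 115.0 μs.
γ_1 = 241.0/115.0 = 2.096; β = √(1 − 1/γ²) = √0.7725.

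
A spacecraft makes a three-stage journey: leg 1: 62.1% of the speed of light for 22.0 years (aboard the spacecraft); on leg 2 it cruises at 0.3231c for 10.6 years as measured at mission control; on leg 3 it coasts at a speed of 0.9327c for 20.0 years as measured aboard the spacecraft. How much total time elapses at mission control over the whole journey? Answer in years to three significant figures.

Leg 1: β = 0.621; γ = 1/√(1 − 0.621²) = 1/√0.6144 = 1.276; Δt_1 = 1.276 × 22.0 = 28.07 years.
Leg 2: 10.6 years is already measured at mission control.
Leg 3: γ = 1/√(1 − 0.9327²) = 1/√0.1301 = 2.773; Δt_3 = 2.773 × 20.0 = 55.45 years.
Total: 28.07 + 10.60 + 55.45 years.

Δt = 94.1 years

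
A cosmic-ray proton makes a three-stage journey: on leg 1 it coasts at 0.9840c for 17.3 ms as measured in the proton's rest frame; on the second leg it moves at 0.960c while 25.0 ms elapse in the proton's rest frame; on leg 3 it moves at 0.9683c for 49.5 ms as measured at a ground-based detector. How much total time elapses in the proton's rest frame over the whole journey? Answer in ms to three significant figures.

τ = 54.7 ms

Leg 1: 17.3 ms is already measured in the proton's rest frame.
Leg 2: 25.0 ms is already measured in the proton's rest frame.
Leg 3: γ = 1/√(1 − 0.9683²) = 1/√0.06240 = 4.003; τ_3 = 49.5/4.003 = 12.36 ms.
Total: 17.30 + 25.00 + 12.36 ms.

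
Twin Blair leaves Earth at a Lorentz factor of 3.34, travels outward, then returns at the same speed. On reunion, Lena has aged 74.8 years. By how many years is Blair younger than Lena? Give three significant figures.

Δt − τ = 52.4 years

γ = 3.34
Blair's elapsed proper time: τ = 74.8/3.340 = 22.40 years.
Age gap = Δt − τ = 74.8 − 22.40 years.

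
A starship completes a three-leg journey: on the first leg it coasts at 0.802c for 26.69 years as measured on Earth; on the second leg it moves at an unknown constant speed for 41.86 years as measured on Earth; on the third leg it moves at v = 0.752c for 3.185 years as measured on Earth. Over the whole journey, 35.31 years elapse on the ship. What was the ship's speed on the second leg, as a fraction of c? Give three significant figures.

β = 0.911

Leg 1: γ = 1/√(1 − 0.802²) = 1/√0.3568 = 1.674; τ_1 = 26.69/1.674 = 15.94 years.
Leg 2: speed unknown; τ_2 = 41.86/γ_2.
Leg 3: γ = 1/√(1 − 0.752²) = 1/√0.4345 = 1.517; τ_3 = 3.185/1.517 = 2.099 years.
Total proper time: 15.94 + τ_2 + 2.099 = 35.31, so τ_2 = 35.31 − 18.04 = 17.27 years.
γ_2 = 41.86/17.27 = 2.424; β = √(1 − 1/γ²) = √0.8298.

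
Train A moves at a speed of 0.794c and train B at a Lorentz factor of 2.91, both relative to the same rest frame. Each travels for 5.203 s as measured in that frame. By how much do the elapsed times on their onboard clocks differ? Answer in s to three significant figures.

|τ_A − τ_B| = 1.38 s

A: γ = 1/√(1 − 0.794²) = 1/√0.3696 = 1.645; τ_A = 5.203/1.645 = 3.163 s.
B: γ = 2.91; τ_B = 5.203/2.910 = 1.788 s.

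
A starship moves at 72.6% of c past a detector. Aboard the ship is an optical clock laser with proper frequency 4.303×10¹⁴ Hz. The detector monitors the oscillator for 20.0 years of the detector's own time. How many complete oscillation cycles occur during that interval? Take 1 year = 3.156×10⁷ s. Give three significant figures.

N = 1.87×10²³

β = 0.726; γ = 1/√(1 − 0.726²) = 1/√0.4729 = 1.454
During 20.0 years of lab time, the oscillator's proper time advances by τ = Δt/γ = 20.0/1.454 = 13.75 years = 4.341×10⁸ s.
N = f × τ = 4.303×10¹⁴ × 4.341×10⁸ = 1.868×10²³.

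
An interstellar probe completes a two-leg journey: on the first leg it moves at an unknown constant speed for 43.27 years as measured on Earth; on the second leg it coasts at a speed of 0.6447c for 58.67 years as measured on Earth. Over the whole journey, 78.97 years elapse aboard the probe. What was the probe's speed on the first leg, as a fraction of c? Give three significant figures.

β = 0.615

Leg 1: speed unknown; τ_1 = 43.27/γ_1.
Leg 2: γ = 1/√(1 − 0.6447²) = 1/√0.5844 = 1.308; τ_2 = 58.67/1.308 = 44.85 years.
Total proper time: τ_1 + 44.85 = 78.97, so τ_1 = 78.97 − 44.85 = 34.12 years.
γ_1 = 43.27/34.12 = 1.268; β = √(1 − 1/γ²) = √0.3782.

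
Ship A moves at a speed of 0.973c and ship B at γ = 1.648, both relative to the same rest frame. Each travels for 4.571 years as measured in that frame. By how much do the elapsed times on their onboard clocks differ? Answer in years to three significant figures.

|τ_A − τ_B| = 1.72 years

A: γ = 1/√(1 − 0.973²) = 1/√0.05327 = 4.333; τ_A = 4.571/4.333 = 1.055 years.
B: γ = 1.648; τ_B = 4.571/1.648 = 2.774 years.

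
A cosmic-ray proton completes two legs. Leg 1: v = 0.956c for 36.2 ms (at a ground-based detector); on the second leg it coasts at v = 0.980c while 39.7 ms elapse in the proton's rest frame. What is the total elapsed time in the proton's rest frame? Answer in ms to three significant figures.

τ = 50.3 ms

Leg 1: γ = 1/√(1 − 0.956²) = 1/√0.08606 = 3.409; τ_1 = 36.2/3.409 = 10.62 ms.
Leg 2: 39.7 ms is already measured in the proton's rest frame.
Total: 10.62 + 39.70 ms.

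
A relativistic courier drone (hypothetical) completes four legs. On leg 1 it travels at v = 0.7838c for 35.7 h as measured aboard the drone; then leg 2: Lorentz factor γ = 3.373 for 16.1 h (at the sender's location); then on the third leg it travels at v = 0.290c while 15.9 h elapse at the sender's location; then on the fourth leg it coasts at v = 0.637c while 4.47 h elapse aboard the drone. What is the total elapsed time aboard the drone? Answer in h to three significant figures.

Leg 1: 35.7 h is already measured aboard the drone.
Leg 2: γ = 3.373; τ_2 = 16.1/3.373 = 4.773 h.
Leg 3: γ = 1/√(1 − 0.290²) = 1/√0.9159 = 1.045; τ_3 = 15.9/1.045 = 15.22 h.
Leg 4: 4.47 h is already measured aboard the drone.
Total: 35.70 + 4.773 + 15.22 + 4.470 h.

τ = 60.2 h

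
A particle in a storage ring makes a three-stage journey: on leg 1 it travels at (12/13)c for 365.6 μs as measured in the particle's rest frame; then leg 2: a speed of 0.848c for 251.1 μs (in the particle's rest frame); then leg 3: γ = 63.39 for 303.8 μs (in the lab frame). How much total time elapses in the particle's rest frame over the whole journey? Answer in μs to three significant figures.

Leg 1: 365.6 μs is already measured in the particle's rest frame.
Leg 2: 251.1 μs is already measured in the particle's rest frame.
Leg 3: γ = 63.39; τ_3 = 303.8/63.39 = 4.793 μs.
Total: 365.6 + 251.1 + 4.793 μs.

τ = 621 μs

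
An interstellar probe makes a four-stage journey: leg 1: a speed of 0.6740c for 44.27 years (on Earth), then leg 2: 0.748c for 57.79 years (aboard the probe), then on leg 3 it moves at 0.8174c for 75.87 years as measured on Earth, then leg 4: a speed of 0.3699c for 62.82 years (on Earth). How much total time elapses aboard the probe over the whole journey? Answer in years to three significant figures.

Leg 1: γ = 1/√(1 − 0.6740²) = 1/√0.5457 = 1.354; τ_1 = 44.27/1.354 = 32.70 years.
Leg 2: 57.79 years is already measured aboard the probe.
Leg 3: γ = 1/√(1 − 0.8174²) = 1/√0.3319 = 1.736; τ_3 = 75.87/1.736 = 43.71 years.
Leg 4: γ = 1/√(1 − 0.3699²) = 1/√0.8632 = 1.076; τ_4 = 62.82/1.076 = 58.36 years.
Total: 32.70 + 57.79 + 43.71 + 58.36 years.

τ = 193 years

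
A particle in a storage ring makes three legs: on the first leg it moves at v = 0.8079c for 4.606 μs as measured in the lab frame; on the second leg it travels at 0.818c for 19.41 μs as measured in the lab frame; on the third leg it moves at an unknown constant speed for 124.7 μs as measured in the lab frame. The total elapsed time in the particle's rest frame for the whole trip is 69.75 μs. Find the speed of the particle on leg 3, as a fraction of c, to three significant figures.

β = 0.894

Leg 1: γ = 1/√(1 − 0.8079²) = 1/√0.3473 = 1.697; τ_1 = 4.606/1.697 = 2.714 μs.
Leg 2: γ = 1/√(1 − 0.818²) = 1/√0.3309 = 1.738; τ_2 = 19.41/1.738 = 11.16 μs.
Leg 3: speed unknown; τ_3 = 124.7/γ_3.
Total proper time: 2.714 + 11.16 + τ_3 = 69.75, so τ_3 = 69.75 − 13.88 = 55.87 μs.
γ_3 = 124.7/55.87 = 2.232; β = √(1 − 1/γ²) = √0.7993.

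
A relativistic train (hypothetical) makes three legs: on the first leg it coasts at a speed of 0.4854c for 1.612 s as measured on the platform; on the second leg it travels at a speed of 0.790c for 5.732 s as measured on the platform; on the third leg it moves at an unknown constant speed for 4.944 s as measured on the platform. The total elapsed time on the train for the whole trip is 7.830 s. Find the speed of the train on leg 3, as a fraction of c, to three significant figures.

Leg 1: γ = 1/√(1 − 0.4854²) = 1/√0.7644 = 1.144; τ_1 = 1.612/1.144 = 1.409 s.
Leg 2: γ = 1/√(1 − 0.790²) = 1/√0.3759 = 1.631; τ_2 = 5.732/1.631 = 3.514 s.
Leg 3: speed unknown; τ_3 = 4.944/γ_3.
Total proper time: 1.409 + 3.514 + τ_3 = 7.830, so τ_3 = 7.830 − 4.924 = 2.906 s.
γ_3 = 4.944/2.906 = 1.701; β = √(1 − 1/γ²) = √0.6544.

β = 0.809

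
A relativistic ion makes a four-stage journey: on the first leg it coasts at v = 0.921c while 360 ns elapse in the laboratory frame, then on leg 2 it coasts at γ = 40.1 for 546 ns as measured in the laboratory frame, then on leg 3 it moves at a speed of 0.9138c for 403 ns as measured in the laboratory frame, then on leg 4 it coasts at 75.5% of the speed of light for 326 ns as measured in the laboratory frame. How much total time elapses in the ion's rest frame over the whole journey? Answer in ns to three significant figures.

τ = 531 ns

Leg 1: γ = 1/√(1 − 0.921²) = 1/√0.1518 = 2.567; τ_1 = 360/2.567 = 140.2 ns.
Leg 2: γ = 40.1; τ_2 = 546/40.10 = 13.62 ns.
Leg 3: γ = 1/√(1 − 0.9138²) = 1/√0.1650 = 2.462; τ_3 = 403/2.462 = 163.7 ns.
Leg 4: β = 0.755; γ = 1/√(1 − 0.755²) = 1/√0.4300 = 1.525; τ_4 = 326/1.525 = 213.8 ns.
Total: 140.2 + 13.62 + 163.7 + 213.8 ns.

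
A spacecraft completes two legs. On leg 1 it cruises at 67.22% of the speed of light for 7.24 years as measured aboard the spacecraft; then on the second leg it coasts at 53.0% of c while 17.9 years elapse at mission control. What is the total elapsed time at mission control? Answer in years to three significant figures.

Δt = 27.7 years

Leg 1: β = 0.6722; γ = 1/√(1 − 0.6722²) = 1/√0.5481 = 1.351; Δt_1 = 1.351 × 7.24 = 9.779 years.
Leg 2: 17.9 years is already measured at mission control.
Total: 9.779 + 17.90 years.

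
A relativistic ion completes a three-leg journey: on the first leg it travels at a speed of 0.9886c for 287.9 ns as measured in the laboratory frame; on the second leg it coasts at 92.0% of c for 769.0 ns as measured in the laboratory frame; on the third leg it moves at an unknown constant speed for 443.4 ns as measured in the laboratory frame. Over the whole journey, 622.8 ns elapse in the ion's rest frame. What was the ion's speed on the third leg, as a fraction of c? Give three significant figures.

β = 0.779

Leg 1: γ = 1/√(1 − 0.9886²) = 1/√0.02267 = 6.642; τ_1 = 287.9/6.642 = 43.35 ns.
Leg 2: β = 0.920; γ = 1/√(1 − 0.920²) = 1/√0.1536 = 2.552; τ_2 = 769.0/2.552 = 301.4 ns.
Leg 3: speed unknown; τ_3 = 443.4/γ_3.
Total proper time: 43.35 + 301.4 + τ_3 = 622.8, so τ_3 = 622.8 − 344.7 = 278.1 ns.
γ_3 = 443.4/278.1 = 1.595; β = √(1 − 1/γ²) = √0.6067.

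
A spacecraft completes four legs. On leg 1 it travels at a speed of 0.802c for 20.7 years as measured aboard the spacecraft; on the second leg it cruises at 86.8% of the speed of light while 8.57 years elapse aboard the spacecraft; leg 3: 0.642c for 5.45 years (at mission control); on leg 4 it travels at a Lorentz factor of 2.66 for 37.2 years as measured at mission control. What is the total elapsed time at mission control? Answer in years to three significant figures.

Leg 1: γ = 1/√(1 − 0.802²) = 1/√0.3568 = 1.674; Δt_1 = 1.674 × 20.7 = 34.65 years.
Leg 2: β = 0.868; γ = 1/√(1 − 0.868²) = 1/√0.2466 = 2.014; Δt_2 = 2.014 × 8.57 = 17.26 years.
Leg 3: 5.45 years is already measured at mission control.
Leg 4: 37.2 years is already measured at mission control.
Total: 34.65 + 17.26 + 5.450 + 37.20 years.

Δt = 94.6 years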